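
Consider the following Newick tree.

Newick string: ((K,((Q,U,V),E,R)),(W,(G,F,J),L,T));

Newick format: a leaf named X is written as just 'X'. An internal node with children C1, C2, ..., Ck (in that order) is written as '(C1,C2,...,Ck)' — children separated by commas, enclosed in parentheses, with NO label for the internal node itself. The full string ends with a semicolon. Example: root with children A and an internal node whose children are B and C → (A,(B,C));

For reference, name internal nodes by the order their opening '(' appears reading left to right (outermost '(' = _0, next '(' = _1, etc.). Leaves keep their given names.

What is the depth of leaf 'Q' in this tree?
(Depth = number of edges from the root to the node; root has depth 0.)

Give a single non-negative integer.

Newick: ((K,((Q,U,V),E,R)),(W,(G,F,J),L,T));
Naming internals by '(' encounter order: outermost '(' = _0, next = _1, ...
Query node: Q
Path from root: _0 -> _1 -> _2 -> _3 -> Q
Depth of Q: 4 (number of edges from root)

Answer: 4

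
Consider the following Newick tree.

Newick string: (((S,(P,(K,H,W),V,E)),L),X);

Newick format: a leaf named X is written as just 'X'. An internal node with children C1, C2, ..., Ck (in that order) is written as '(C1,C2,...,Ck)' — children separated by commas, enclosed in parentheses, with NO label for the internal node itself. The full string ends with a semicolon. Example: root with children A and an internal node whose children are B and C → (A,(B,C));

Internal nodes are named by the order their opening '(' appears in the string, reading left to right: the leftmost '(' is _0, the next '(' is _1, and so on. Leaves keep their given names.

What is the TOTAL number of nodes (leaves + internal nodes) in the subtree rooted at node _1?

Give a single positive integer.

Newick: (((S,(P,(K,H,W),V,E)),L),X);
Locate _1: it is the '(' at position 1 (the 2nd '(' reading left to right).
Query: subtree rooted at _1
_1: subtree_size = 1 + 11
  _2: subtree_size = 1 + 9
    S: subtree_size = 1 + 0
    _3: subtree_size = 1 + 7
      P: subtree_size = 1 + 0
      _4: subtree_size = 1 + 3
        K: subtree_size = 1 + 0
        H: subtree_size = 1 + 0
        W: subtree_size = 1 + 0
      V: subtree_size = 1 + 0
      E: subtree_size = 1 + 0
  L: subtree_size = 1 + 0
Total subtree size of _1: 12

Answer: 12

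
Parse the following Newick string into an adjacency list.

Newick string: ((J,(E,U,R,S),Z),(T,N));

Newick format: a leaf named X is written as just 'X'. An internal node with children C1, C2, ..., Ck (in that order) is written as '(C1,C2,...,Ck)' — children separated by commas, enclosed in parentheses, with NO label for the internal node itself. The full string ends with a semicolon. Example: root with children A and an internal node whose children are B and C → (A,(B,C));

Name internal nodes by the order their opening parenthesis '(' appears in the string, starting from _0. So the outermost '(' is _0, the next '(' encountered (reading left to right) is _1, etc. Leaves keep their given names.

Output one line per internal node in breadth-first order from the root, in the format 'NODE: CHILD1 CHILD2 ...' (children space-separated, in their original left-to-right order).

Input: ((J,(E,U,R,S),Z),(T,N));
Scanning left-to-right, naming '(' by encounter order:
  pos 0: '(' -> open internal node _0 (depth 1)
  pos 1: '(' -> open internal node _1 (depth 2)
  pos 4: '(' -> open internal node _2 (depth 3)
  pos 12: ')' -> close internal node _2 (now at depth 2)
  pos 15: ')' -> close internal node _1 (now at depth 1)
  pos 17: '(' -> open internal node _3 (depth 2)
  pos 21: ')' -> close internal node _3 (now at depth 1)
  pos 22: ')' -> close internal node _0 (now at depth 0)
Total internal nodes: 4
BFS adjacency from root:
  _0: _1 _3
  _1: J _2 Z
  _3: T N
  _2: E U R S

Answer: _0: _1 _3
_1: J _2 Z
_3: T N
_2: E U R S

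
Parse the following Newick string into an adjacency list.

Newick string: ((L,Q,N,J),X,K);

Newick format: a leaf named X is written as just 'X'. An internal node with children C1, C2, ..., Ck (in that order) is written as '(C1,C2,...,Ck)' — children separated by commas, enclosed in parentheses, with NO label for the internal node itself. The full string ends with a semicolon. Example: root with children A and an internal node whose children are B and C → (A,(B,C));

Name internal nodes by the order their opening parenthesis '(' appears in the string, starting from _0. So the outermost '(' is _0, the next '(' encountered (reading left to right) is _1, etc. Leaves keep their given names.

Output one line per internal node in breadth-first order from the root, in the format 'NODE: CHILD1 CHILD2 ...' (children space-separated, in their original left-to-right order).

Input: ((L,Q,N,J),X,K);
Scanning left-to-right, naming '(' by encounter order:
  pos 0: '(' -> open internal node _0 (depth 1)
  pos 1: '(' -> open internal node _1 (depth 2)
  pos 9: ')' -> close internal node _1 (now at depth 1)
  pos 14: ')' -> close internal node _0 (now at depth 0)
Total internal nodes: 2
BFS adjacency from root:
  _0: _1 X K
  _1: L Q N J

Answer: _0: _1 X K
_1: L Q N J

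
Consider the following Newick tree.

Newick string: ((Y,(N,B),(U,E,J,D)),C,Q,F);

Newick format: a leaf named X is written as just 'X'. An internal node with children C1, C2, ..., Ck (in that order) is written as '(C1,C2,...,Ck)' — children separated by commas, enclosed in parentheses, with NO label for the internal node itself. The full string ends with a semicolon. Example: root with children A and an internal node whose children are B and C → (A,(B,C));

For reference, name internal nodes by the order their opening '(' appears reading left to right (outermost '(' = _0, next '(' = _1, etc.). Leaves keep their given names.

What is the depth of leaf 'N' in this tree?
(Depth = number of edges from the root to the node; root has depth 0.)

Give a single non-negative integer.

Answer: 3

Derivation:
Newick: ((Y,(N,B),(U,E,J,D)),C,Q,F);
Naming internals by '(' encounter order: outermost '(' = _0, next = _1, ...
Query node: N
Path from root: _0 -> _1 -> _2 -> N
Depth of N: 3 (number of edges from root)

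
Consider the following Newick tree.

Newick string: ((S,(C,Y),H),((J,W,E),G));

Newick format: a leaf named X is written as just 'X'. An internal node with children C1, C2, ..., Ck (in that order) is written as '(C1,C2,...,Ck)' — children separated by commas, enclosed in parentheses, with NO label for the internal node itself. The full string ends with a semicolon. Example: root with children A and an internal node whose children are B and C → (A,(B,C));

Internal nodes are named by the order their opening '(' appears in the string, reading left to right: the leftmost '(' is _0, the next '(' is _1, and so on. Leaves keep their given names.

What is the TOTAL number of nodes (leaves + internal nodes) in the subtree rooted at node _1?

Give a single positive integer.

Answer: 6

Derivation:
Newick: ((S,(C,Y),H),((J,W,E),G));
Locate _1: it is the '(' at position 1 (the 2nd '(' reading left to right).
Query: subtree rooted at _1
_1: subtree_size = 1 + 5
  S: subtree_size = 1 + 0
  _2: subtree_size = 1 + 2
    C: subtree_size = 1 + 0
    Y: subtree_size = 1 + 0
  H: subtree_size = 1 + 0
Total subtree size of _1: 6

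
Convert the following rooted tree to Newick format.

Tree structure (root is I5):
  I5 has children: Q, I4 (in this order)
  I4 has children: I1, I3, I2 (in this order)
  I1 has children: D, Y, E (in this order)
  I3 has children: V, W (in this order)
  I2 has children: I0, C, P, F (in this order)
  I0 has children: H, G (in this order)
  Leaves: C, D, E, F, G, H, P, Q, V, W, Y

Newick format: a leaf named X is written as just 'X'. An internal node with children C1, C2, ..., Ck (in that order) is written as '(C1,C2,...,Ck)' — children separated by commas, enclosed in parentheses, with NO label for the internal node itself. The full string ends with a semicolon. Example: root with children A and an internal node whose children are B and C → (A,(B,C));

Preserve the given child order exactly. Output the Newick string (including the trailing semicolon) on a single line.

Answer: (Q,((D,Y,E),(V,W),((H,G),C,P,F)));

Derivation:
internal I5 with children ['Q', 'I4']
  leaf 'Q' → 'Q'
  internal I4 with children ['I1', 'I3', 'I2']
    internal I1 with children ['D', 'Y', 'E']
      leaf 'D' → 'D'
      leaf 'Y' → 'Y'
      leaf 'E' → 'E'
    → '(D,Y,E)'
    internal I3 with children ['V', 'W']
      leaf 'V' → 'V'
      leaf 'W' → 'W'
    → '(V,W)'
    internal I2 with children ['I0', 'C', 'P', 'F']
      internal I0 with children ['H', 'G']
        leaf 'H' → 'H'
        leaf 'G' → 'G'
      → '(H,G)'
      leaf 'C' → 'C'
      leaf 'P' → 'P'
      leaf 'F' → 'F'
    → '((H,G),C,P,F)'
  → '((D,Y,E),(V,W),((H,G),C,P,F))'
→ '(Q,((D,Y,E),(V,W),((H,G),C,P,F)))'
Final: (Q,((D,Y,E),(V,W),((H,G),C,P,F)));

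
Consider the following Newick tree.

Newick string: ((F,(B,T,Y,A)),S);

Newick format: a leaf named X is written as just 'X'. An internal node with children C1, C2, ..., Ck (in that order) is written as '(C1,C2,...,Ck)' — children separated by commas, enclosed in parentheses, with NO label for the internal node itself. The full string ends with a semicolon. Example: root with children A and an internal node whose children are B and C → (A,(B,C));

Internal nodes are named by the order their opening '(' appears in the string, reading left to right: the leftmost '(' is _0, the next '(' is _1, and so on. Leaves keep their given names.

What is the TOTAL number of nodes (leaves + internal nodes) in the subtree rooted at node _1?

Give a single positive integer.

Newick: ((F,(B,T,Y,A)),S);
Locate _1: it is the '(' at position 1 (the 2nd '(' reading left to right).
Query: subtree rooted at _1
_1: subtree_size = 1 + 6
  F: subtree_size = 1 + 0
  _2: subtree_size = 1 + 4
    B: subtree_size = 1 + 0
    T: subtree_size = 1 + 0
    Y: subtree_size = 1 + 0
    A: subtree_size = 1 + 0
Total subtree size of _1: 7

Answer: 7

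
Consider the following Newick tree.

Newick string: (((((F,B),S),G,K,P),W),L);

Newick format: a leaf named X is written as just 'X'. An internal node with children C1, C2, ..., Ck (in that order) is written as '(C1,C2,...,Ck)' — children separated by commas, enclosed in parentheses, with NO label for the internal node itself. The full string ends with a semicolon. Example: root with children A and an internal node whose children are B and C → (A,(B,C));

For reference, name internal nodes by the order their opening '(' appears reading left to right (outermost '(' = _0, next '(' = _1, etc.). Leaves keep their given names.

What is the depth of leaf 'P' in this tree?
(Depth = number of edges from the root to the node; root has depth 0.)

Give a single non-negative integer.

Answer: 3

Derivation:
Newick: (((((F,B),S),G,K,P),W),L);
Naming internals by '(' encounter order: outermost '(' = _0, next = _1, ...
Query node: P
Path from root: _0 -> _1 -> _2 -> P
Depth of P: 3 (number of edges from root)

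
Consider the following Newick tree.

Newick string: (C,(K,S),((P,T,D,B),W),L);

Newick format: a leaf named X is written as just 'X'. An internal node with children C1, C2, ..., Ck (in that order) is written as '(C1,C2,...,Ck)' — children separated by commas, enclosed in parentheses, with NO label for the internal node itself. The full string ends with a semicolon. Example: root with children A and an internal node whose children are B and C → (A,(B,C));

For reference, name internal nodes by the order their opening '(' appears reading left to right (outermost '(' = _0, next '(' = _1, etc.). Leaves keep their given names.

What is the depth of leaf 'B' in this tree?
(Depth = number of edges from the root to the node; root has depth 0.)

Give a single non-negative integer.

Answer: 3

Derivation:
Newick: (C,(K,S),((P,T,D,B),W),L);
Naming internals by '(' encounter order: outermost '(' = _0, next = _1, ...
Query node: B
Path from root: _0 -> _2 -> _3 -> B
Depth of B: 3 (number of edges from root)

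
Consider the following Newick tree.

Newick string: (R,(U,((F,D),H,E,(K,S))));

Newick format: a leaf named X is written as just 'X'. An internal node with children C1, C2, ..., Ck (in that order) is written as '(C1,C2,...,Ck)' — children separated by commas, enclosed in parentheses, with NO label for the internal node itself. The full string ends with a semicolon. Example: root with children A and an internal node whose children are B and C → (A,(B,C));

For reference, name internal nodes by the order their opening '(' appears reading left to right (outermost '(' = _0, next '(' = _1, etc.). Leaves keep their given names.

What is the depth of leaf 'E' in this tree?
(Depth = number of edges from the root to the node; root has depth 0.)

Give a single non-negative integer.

Newick: (R,(U,((F,D),H,E,(K,S))));
Naming internals by '(' encounter order: outermost '(' = _0, next = _1, ...
Query node: E
Path from root: _0 -> _1 -> _2 -> E
Depth of E: 3 (number of edges from root)

Answer: 3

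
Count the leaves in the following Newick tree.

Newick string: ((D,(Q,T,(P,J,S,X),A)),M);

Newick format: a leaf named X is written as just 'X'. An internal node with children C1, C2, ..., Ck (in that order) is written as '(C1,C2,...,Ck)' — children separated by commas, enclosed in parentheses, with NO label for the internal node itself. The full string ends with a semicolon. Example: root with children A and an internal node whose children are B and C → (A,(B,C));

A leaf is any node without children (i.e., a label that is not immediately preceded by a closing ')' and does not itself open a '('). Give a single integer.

Answer: 9

Derivation:
Newick: ((D,(Q,T,(P,J,S,X),A)),M);
Scan left-to-right; a leaf is any maximal label run not followed by '(':
  pos 2: leaf 'D' → count = 1
  pos 5: leaf 'Q' → count = 2
  pos 7: leaf 'T' → count = 3
  pos 10: leaf 'P' → count = 4
  pos 12: leaf 'J' → count = 5
  pos 14: leaf 'S' → count = 6
  pos 16: leaf 'X' → count = 7
  pos 19: leaf 'A' → count = 8
  pos 23: leaf 'M' → count = 9
Total leaves: 9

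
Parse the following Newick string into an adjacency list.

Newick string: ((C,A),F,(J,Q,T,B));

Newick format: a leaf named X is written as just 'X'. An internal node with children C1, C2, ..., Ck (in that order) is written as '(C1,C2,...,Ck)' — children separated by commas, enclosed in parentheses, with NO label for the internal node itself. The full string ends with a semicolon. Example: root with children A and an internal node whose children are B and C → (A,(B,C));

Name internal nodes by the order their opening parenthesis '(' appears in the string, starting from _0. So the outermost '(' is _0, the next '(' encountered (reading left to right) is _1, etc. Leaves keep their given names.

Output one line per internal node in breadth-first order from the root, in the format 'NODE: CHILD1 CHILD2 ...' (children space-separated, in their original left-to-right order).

Answer: _0: _1 F _2
_1: C A
_2: J Q T B

Derivation:
Input: ((C,A),F,(J,Q,T,B));
Scanning left-to-right, naming '(' by encounter order:
  pos 0: '(' -> open internal node _0 (depth 1)
  pos 1: '(' -> open internal node _1 (depth 2)
  pos 5: ')' -> close internal node _1 (now at depth 1)
  pos 9: '(' -> open internal node _2 (depth 2)
  pos 17: ')' -> close internal node _2 (now at depth 1)
  pos 18: ')' -> close internal node _0 (now at depth 0)
Total internal nodes: 3
BFS adjacency from root:
  _0: _1 F _2
  _1: C A
  _2: J Q T B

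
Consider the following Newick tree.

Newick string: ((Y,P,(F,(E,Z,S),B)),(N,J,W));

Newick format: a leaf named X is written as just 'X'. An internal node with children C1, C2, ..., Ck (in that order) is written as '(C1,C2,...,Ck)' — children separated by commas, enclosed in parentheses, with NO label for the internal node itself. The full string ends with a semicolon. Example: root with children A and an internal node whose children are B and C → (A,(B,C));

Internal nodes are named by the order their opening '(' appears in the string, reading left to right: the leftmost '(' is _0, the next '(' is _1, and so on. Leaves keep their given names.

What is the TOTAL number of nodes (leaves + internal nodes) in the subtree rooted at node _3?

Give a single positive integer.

Newick: ((Y,P,(F,(E,Z,S),B)),(N,J,W));
Locate _3: it is the '(' at position 9 (the 4th '(' reading left to right).
Query: subtree rooted at _3
_3: subtree_size = 1 + 3
  E: subtree_size = 1 + 0
  Z: subtree_size = 1 + 0
  S: subtree_size = 1 + 0
Total subtree size of _3: 4

Answer: 4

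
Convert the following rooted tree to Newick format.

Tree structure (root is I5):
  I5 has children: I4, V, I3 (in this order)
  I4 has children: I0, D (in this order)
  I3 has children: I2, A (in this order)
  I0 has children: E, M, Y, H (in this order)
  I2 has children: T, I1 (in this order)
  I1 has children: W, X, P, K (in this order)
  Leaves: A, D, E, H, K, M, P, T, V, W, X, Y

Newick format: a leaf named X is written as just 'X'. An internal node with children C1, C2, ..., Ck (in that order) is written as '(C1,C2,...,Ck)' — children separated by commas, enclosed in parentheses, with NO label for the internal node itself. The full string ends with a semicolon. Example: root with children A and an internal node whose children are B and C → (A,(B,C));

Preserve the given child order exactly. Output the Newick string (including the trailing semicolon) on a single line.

Answer: (((E,M,Y,H),D),V,((T,(W,X,P,K)),A));

Derivation:
internal I5 with children ['I4', 'V', 'I3']
  internal I4 with children ['I0', 'D']
    internal I0 with children ['E', 'M', 'Y', 'H']
      leaf 'E' → 'E'
      leaf 'M' → 'M'
      leaf 'Y' → 'Y'
      leaf 'H' → 'H'
    → '(E,M,Y,H)'
    leaf 'D' → 'D'
  → '((E,M,Y,H),D)'
  leaf 'V' → 'V'
  internal I3 with children ['I2', 'A']
    internal I2 with children ['T', 'I1']
      leaf 'T' → 'T'
      internal I1 with children ['W', 'X', 'P', 'K']
        leaf 'W' → 'W'
        leaf 'X' → 'X'
        leaf 'P' → 'P'
        leaf 'K' → 'K'
      → '(W,X,P,K)'
    → '(T,(W,X,P,K))'
    leaf 'A' → 'A'
  → '((T,(W,X,P,K)),A)'
→ '(((E,M,Y,H),D),V,((T,(W,X,P,K)),A))'
Final: (((E,M,Y,H),D),V,((T,(W,X,P,K)),A));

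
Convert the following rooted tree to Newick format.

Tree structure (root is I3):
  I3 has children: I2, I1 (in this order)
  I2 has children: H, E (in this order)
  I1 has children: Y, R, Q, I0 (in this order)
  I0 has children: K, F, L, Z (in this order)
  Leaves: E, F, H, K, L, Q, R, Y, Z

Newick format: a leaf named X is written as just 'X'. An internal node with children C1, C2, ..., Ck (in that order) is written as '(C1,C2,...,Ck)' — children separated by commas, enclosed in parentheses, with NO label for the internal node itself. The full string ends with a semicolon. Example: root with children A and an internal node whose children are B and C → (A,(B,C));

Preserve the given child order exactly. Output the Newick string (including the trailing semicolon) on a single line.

Answer: ((H,E),(Y,R,Q,(K,F,L,Z)));

Derivation:
internal I3 with children ['I2', 'I1']
  internal I2 with children ['H', 'E']
    leaf 'H' → 'H'
    leaf 'E' → 'E'
  → '(H,E)'
  internal I1 with children ['Y', 'R', 'Q', 'I0']
    leaf 'Y' → 'Y'
    leaf 'R' → 'R'
    leaf 'Q' → 'Q'
    internal I0 with children ['K', 'F', 'L', 'Z']
      leaf 'K' → 'K'
      leaf 'F' → 'F'
      leaf 'L' → 'L'
      leaf 'Z' → 'Z'
    → '(K,F,L,Z)'
  → '(Y,R,Q,(K,F,L,Z))'
→ '((H,E),(Y,R,Q,(K,F,L,Z)))'
Final: ((H,E),(Y,R,Q,(K,F,L,Z)));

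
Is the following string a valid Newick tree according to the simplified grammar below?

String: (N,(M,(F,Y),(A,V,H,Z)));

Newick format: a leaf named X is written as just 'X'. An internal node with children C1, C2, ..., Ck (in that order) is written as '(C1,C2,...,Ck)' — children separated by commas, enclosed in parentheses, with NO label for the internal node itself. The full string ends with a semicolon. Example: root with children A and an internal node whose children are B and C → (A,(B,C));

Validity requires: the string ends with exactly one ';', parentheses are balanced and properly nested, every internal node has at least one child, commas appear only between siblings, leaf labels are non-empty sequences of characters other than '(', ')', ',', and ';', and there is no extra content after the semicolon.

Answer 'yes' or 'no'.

Answer: yes

Derivation:
Input: (N,(M,(F,Y),(A,V,H,Z)));
Paren balance: 4 '(' vs 4 ')' OK
Ends with single ';': True
Full parse: OK
Valid: True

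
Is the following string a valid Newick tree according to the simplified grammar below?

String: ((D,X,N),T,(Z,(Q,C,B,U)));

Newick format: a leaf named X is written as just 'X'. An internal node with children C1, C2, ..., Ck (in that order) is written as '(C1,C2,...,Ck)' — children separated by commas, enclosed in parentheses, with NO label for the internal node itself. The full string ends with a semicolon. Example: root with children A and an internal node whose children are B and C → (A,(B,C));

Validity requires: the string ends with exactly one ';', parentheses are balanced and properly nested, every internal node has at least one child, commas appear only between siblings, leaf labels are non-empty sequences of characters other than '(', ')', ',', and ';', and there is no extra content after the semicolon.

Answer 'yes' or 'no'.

Input: ((D,X,N),T,(Z,(Q,C,B,U)));
Paren balance: 4 '(' vs 4 ')' OK
Ends with single ';': True
Full parse: OK
Valid: True

Answer: yes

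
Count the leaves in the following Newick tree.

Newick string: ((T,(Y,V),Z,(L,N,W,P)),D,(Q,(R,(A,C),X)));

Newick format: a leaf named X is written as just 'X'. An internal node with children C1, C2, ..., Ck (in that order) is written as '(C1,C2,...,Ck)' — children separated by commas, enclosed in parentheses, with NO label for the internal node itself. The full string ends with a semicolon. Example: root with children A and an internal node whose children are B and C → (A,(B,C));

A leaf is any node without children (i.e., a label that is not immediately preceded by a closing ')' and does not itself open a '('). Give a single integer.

Newick: ((T,(Y,V),Z,(L,N,W,P)),D,(Q,(R,(A,C),X)));
Scan left-to-right; a leaf is any maximal label run not followed by '(':
  pos 2: leaf 'T' → count = 1
  pos 5: leaf 'Y' → count = 2
  pos 7: leaf 'V' → count = 3
  pos 10: leaf 'Z' → count = 4
  pos 13: leaf 'L' → count = 5
  pos 15: leaf 'N' → count = 6
  pos 17: leaf 'W' → count = 7
  pos 19: leaf 'P' → count = 8
  pos 23: leaf 'D' → count = 9
  pos 26: leaf 'Q' → count = 10
  pos 29: leaf 'R' → count = 11
  pos 32: leaf 'A' → count = 12
  pos 34: leaf 'C' → count = 13
  pos 37: leaf 'X' → count = 14
Total leaves: 14

Answer: 14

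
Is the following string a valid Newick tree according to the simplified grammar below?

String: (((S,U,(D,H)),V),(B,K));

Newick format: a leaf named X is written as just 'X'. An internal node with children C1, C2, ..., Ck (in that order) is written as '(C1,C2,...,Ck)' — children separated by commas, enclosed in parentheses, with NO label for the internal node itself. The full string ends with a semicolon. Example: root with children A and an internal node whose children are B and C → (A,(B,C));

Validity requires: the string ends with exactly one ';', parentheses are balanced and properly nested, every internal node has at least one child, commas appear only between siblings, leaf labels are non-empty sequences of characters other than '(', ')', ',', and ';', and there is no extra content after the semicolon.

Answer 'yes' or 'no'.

Input: (((S,U,(D,H)),V),(B,K));
Paren balance: 5 '(' vs 5 ')' OK
Ends with single ';': True
Full parse: OK
Valid: True

Answer: yes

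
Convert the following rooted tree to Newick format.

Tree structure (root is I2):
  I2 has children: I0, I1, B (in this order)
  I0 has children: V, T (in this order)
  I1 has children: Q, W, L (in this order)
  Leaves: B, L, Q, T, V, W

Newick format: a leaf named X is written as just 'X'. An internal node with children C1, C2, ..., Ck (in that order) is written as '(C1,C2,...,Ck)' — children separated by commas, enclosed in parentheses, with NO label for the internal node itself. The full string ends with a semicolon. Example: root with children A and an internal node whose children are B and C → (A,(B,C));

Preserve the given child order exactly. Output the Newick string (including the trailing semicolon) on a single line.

internal I2 with children ['I0', 'I1', 'B']
  internal I0 with children ['V', 'T']
    leaf 'V' → 'V'
    leaf 'T' → 'T'
  → '(V,T)'
  internal I1 with children ['Q', 'W', 'L']
    leaf 'Q' → 'Q'
    leaf 'W' → 'W'
    leaf 'L' → 'L'
  → '(Q,W,L)'
  leaf 'B' → 'B'
→ '((V,T),(Q,W,L),B)'
Final: ((V,T),(Q,W,L),B);

Answer: ((V,T),(Q,W,L),B);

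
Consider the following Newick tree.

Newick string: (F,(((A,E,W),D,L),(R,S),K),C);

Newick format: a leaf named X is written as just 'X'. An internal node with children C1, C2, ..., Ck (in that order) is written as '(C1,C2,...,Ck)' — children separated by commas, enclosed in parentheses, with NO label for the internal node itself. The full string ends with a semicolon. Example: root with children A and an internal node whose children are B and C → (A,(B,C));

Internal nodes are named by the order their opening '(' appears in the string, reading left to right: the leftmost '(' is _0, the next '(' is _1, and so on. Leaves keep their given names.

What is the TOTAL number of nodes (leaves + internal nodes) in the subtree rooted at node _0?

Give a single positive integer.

Newick: (F,(((A,E,W),D,L),(R,S),K),C);
Locate _0: it is the '(' at position 0 (the 1st '(' reading left to right).
Query: subtree rooted at _0
_0: subtree_size = 1 + 14
  F: subtree_size = 1 + 0
  _1: subtree_size = 1 + 11
    _2: subtree_size = 1 + 6
      _3: subtree_size = 1 + 3
        A: subtree_size = 1 + 0
        E: subtree_size = 1 + 0
        W: subtree_size = 1 + 0
      D: subtree_size = 1 + 0
      L: subtree_size = 1 + 0
    _4: subtree_size = 1 + 2
      R: subtree_size = 1 + 0
      S: subtree_size = 1 + 0
    K: subtree_size = 1 + 0
  C: subtree_size = 1 + 0
Total subtree size of _0: 15

Answer: 15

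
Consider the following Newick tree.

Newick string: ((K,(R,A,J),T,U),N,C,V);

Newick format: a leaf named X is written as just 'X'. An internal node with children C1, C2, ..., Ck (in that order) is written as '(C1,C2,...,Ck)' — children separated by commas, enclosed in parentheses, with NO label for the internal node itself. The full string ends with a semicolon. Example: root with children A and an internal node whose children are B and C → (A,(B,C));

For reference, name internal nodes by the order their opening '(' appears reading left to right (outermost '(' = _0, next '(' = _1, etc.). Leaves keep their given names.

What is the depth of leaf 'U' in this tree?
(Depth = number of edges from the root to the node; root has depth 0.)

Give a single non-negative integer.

Newick: ((K,(R,A,J),T,U),N,C,V);
Naming internals by '(' encounter order: outermost '(' = _0, next = _1, ...
Query node: U
Path from root: _0 -> _1 -> U
Depth of U: 2 (number of edges from root)

Answer: 2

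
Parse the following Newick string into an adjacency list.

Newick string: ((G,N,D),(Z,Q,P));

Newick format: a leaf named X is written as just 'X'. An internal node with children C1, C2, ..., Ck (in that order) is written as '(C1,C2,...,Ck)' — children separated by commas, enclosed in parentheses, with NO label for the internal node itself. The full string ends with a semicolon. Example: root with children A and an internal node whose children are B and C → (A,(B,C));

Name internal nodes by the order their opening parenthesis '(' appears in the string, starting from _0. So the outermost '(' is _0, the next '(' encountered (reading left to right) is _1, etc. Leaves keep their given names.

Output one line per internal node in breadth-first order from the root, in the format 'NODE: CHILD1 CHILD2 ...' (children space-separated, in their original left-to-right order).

Answer: _0: _1 _2
_1: G N D
_2: Z Q P

Derivation:
Input: ((G,N,D),(Z,Q,P));
Scanning left-to-right, naming '(' by encounter order:
  pos 0: '(' -> open internal node _0 (depth 1)
  pos 1: '(' -> open internal node _1 (depth 2)
  pos 7: ')' -> close internal node _1 (now at depth 1)
  pos 9: '(' -> open internal node _2 (depth 2)
  pos 15: ')' -> close internal node _2 (now at depth 1)
  pos 16: ')' -> close internal node _0 (now at depth 0)
Total internal nodes: 3
BFS adjacency from root:
  _0: _1 _2
  _1: G N D
  _2: Z Q P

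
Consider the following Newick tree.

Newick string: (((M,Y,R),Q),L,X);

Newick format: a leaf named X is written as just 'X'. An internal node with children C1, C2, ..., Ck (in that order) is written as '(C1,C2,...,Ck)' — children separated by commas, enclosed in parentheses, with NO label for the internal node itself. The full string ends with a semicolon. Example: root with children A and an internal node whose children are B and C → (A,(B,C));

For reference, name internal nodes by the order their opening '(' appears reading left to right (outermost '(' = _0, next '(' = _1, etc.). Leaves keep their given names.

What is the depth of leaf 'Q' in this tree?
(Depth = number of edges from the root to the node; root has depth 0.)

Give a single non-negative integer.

Newick: (((M,Y,R),Q),L,X);
Naming internals by '(' encounter order: outermost '(' = _0, next = _1, ...
Query node: Q
Path from root: _0 -> _1 -> Q
Depth of Q: 2 (number of edges from root)

Answer: 2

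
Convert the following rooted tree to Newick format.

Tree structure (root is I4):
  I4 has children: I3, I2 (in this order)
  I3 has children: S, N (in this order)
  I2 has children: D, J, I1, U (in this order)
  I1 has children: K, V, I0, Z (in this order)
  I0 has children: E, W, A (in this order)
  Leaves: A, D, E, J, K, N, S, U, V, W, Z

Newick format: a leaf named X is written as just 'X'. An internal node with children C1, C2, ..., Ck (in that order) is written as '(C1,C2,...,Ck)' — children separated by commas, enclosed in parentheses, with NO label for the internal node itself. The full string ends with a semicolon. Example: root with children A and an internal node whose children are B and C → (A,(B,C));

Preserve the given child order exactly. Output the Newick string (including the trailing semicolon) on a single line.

Answer: ((S,N),(D,J,(K,V,(E,W,A),Z),U));

Derivation:
internal I4 with children ['I3', 'I2']
  internal I3 with children ['S', 'N']
    leaf 'S' → 'S'
    leaf 'N' → 'N'
  → '(S,N)'
  internal I2 with children ['D', 'J', 'I1', 'U']
    leaf 'D' → 'D'
    leaf 'J' → 'J'
    internal I1 with children ['K', 'V', 'I0', 'Z']
      leaf 'K' → 'K'
      leaf 'V' → 'V'
      internal I0 with children ['E', 'W', 'A']
        leaf 'E' → 'E'
        leaf 'W' → 'W'
        leaf 'A' → 'A'
      → '(E,W,A)'
      leaf 'Z' → 'Z'
    → '(K,V,(E,W,A),Z)'
    leaf 'U' → 'U'
  → '(D,J,(K,V,(E,W,A),Z),U)'
→ '((S,N),(D,J,(K,V,(E,W,A),Z),U))'
Final: ((S,N),(D,J,(K,V,(E,W,A),Z),U));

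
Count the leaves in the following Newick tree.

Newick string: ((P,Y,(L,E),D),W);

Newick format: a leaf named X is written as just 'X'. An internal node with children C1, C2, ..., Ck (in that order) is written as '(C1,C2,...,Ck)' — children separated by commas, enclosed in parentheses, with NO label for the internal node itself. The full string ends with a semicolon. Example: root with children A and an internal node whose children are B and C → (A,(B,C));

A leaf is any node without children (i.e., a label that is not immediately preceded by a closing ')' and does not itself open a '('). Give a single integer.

Answer: 6

Derivation:
Newick: ((P,Y,(L,E),D),W);
Scan left-to-right; a leaf is any maximal label run not followed by '(':
  pos 2: leaf 'P' → count = 1
  pos 4: leaf 'Y' → count = 2
  pos 7: leaf 'L' → count = 3
  pos 9: leaf 'E' → count = 4
  pos 12: leaf 'D' → count = 5
  pos 15: leaf 'W' → count = 6
Total leaves: 6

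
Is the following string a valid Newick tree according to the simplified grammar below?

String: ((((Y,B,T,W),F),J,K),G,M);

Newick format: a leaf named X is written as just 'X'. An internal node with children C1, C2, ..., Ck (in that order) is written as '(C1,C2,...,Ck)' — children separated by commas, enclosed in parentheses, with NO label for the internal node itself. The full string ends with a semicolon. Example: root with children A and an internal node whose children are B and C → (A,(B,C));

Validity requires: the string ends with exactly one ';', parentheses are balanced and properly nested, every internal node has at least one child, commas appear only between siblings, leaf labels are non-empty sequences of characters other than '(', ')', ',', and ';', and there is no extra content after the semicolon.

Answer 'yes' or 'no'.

Answer: yes

Derivation:
Input: ((((Y,B,T,W),F),J,K),G,M);
Paren balance: 4 '(' vs 4 ')' OK
Ends with single ';': True
Full parse: OK
Valid: True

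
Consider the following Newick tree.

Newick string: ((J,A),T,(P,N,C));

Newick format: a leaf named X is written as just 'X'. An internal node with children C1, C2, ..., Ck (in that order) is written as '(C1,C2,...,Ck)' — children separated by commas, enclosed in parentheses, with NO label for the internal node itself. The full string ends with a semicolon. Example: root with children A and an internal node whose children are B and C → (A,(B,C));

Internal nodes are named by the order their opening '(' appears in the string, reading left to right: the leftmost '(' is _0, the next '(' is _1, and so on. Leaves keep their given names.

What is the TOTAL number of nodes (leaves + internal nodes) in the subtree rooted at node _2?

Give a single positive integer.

Newick: ((J,A),T,(P,N,C));
Locate _2: it is the '(' at position 9 (the 3rd '(' reading left to right).
Query: subtree rooted at _2
_2: subtree_size = 1 + 3
  P: subtree_size = 1 + 0
  N: subtree_size = 1 + 0
  C: subtree_size = 1 + 0
Total subtree size of _2: 4

Answer: 4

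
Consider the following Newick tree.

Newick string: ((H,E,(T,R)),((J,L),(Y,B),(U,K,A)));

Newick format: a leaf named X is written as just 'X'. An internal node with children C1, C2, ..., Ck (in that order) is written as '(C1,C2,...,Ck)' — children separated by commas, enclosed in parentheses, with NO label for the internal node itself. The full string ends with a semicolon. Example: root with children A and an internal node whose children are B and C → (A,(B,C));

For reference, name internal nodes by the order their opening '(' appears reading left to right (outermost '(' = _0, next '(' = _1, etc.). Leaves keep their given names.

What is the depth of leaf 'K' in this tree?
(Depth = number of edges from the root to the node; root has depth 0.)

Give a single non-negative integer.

Answer: 3

Derivation:
Newick: ((H,E,(T,R)),((J,L),(Y,B),(U,K,A)));
Naming internals by '(' encounter order: outermost '(' = _0, next = _1, ...
Query node: K
Path from root: _0 -> _3 -> _6 -> K
Depth of K: 3 (number of edges from root)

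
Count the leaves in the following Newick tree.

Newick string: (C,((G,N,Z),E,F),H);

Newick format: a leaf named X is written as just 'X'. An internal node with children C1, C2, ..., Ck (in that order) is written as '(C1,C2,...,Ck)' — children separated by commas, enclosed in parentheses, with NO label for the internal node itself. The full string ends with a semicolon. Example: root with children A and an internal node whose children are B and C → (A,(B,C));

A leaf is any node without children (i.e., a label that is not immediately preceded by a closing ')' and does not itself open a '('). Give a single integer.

Answer: 7

Derivation:
Newick: (C,((G,N,Z),E,F),H);
Scan left-to-right; a leaf is any maximal label run not followed by '(':
  pos 1: leaf 'C' → count = 1
  pos 5: leaf 'G' → count = 2
  pos 7: leaf 'N' → count = 3
  pos 9: leaf 'Z' → count = 4
  pos 12: leaf 'E' → count = 5
  pos 14: leaf 'F' → count = 6
  pos 17: leaf 'H' → count = 7
Total leaves: 7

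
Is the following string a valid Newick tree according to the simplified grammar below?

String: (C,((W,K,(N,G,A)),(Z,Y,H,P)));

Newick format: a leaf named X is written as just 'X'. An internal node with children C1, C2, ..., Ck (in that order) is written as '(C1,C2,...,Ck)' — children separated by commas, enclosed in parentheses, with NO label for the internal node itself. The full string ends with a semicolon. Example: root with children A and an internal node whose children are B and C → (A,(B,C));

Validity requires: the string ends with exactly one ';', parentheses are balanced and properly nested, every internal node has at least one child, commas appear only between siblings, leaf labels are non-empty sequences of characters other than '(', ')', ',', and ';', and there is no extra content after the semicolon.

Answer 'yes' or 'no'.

Answer: yes

Derivation:
Input: (C,((W,K,(N,G,A)),(Z,Y,H,P)));
Paren balance: 5 '(' vs 5 ')' OK
Ends with single ';': True
Full parse: OK
Valid: True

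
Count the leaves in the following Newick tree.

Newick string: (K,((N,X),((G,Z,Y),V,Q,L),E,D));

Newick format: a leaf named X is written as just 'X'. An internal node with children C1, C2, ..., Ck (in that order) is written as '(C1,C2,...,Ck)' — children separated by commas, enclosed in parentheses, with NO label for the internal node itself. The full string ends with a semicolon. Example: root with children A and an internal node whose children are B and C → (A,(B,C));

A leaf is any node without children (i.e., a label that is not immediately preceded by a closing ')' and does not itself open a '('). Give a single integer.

Newick: (K,((N,X),((G,Z,Y),V,Q,L),E,D));
Scan left-to-right; a leaf is any maximal label run not followed by '(':
  pos 1: leaf 'K' → count = 1
  pos 5: leaf 'N' → count = 2
  pos 7: leaf 'X' → count = 3
  pos 12: leaf 'G' → count = 4
  pos 14: leaf 'Z' → count = 5
  pos 16: leaf 'Y' → count = 6
  pos 19: leaf 'V' → count = 7
  pos 21: leaf 'Q' → count = 8
  pos 23: leaf 'L' → count = 9
  pos 26: leaf 'E' → count = 10
  pos 28: leaf 'D' → count = 11
Total leaves: 11

Answer: 11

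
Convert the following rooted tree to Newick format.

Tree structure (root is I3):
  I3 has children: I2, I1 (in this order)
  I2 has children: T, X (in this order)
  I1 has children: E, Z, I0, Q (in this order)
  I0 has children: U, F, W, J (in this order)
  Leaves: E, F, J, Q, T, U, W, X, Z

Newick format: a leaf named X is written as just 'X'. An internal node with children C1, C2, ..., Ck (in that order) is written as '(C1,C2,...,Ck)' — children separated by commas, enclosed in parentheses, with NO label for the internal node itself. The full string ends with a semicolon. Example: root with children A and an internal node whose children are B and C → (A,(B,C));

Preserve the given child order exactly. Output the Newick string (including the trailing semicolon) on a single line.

Answer: ((T,X),(E,Z,(U,F,W,J),Q));

Derivation:
internal I3 with children ['I2', 'I1']
  internal I2 with children ['T', 'X']
    leaf 'T' → 'T'
    leaf 'X' → 'X'
  → '(T,X)'
  internal I1 with children ['E', 'Z', 'I0', 'Q']
    leaf 'E' → 'E'
    leaf 'Z' → 'Z'
    internal I0 with children ['U', 'F', 'W', 'J']
      leaf 'U' → 'U'
      leaf 'F' → 'F'
      leaf 'W' → 'W'
      leaf 'J' → 'J'
    → '(U,F,W,J)'
    leaf 'Q' → 'Q'
  → '(E,Z,(U,F,W,J),Q)'
→ '((T,X),(E,Z,(U,F,W,J),Q))'
Final: ((T,X),(E,Z,(U,F,W,J),Q));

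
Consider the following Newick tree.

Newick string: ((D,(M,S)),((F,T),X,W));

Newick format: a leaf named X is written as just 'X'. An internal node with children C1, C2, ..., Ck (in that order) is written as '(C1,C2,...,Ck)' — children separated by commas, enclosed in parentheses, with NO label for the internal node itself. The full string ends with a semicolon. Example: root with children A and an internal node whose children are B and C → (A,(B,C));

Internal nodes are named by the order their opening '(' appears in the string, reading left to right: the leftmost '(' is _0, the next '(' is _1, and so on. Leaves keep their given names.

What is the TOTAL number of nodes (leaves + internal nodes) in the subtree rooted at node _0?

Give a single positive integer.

Answer: 12

Derivation:
Newick: ((D,(M,S)),((F,T),X,W));
Locate _0: it is the '(' at position 0 (the 1st '(' reading left to right).
Query: subtree rooted at _0
_0: subtree_size = 1 + 11
  _1: subtree_size = 1 + 4
    D: subtree_size = 1 + 0
    _2: subtree_size = 1 + 2
      M: subtree_size = 1 + 0
      S: subtree_size = 1 + 0
  _3: subtree_size = 1 + 5
    _4: subtree_size = 1 + 2
      F: subtree_size = 1 + 0
      T: subtree_size = 1 + 0
    X: subtree_size = 1 + 0
    W: subtree_size = 1 + 0
Total subtree size of _0: 12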